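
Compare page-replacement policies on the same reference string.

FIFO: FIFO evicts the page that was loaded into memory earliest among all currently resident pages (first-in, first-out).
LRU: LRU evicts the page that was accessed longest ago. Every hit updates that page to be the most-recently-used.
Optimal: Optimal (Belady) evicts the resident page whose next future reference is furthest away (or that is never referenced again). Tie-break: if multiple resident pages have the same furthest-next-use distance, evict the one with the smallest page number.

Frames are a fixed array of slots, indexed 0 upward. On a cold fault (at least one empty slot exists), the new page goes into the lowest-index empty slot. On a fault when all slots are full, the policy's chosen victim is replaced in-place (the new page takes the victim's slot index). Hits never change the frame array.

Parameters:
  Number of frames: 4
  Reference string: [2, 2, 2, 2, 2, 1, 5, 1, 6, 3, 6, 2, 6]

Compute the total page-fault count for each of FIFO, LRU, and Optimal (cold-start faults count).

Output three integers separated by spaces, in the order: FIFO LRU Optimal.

Answer: 6 6 5

Derivation:
--- FIFO ---
  step 0: ref 2 -> FAULT, frames=[2,-,-,-] (faults so far: 1)
  step 1: ref 2 -> HIT, frames=[2,-,-,-] (faults so far: 1)
  step 2: ref 2 -> HIT, frames=[2,-,-,-] (faults so far: 1)
  step 3: ref 2 -> HIT, frames=[2,-,-,-] (faults so far: 1)
  step 4: ref 2 -> HIT, frames=[2,-,-,-] (faults so far: 1)
  step 5: ref 1 -> FAULT, frames=[2,1,-,-] (faults so far: 2)
  step 6: ref 5 -> FAULT, frames=[2,1,5,-] (faults so far: 3)
  step 7: ref 1 -> HIT, frames=[2,1,5,-] (faults so far: 3)
  step 8: ref 6 -> FAULT, frames=[2,1,5,6] (faults so far: 4)
  step 9: ref 3 -> FAULT, evict 2, frames=[3,1,5,6] (faults so far: 5)
  step 10: ref 6 -> HIT, frames=[3,1,5,6] (faults so far: 5)
  step 11: ref 2 -> FAULT, evict 1, frames=[3,2,5,6] (faults so far: 6)
  step 12: ref 6 -> HIT, frames=[3,2,5,6] (faults so far: 6)
  FIFO total faults: 6
--- LRU ---
  step 0: ref 2 -> FAULT, frames=[2,-,-,-] (faults so far: 1)
  step 1: ref 2 -> HIT, frames=[2,-,-,-] (faults so far: 1)
  step 2: ref 2 -> HIT, frames=[2,-,-,-] (faults so far: 1)
  step 3: ref 2 -> HIT, frames=[2,-,-,-] (faults so far: 1)
  step 4: ref 2 -> HIT, frames=[2,-,-,-] (faults so far: 1)
  step 5: ref 1 -> FAULT, frames=[2,1,-,-] (faults so far: 2)
  step 6: ref 5 -> FAULT, frames=[2,1,5,-] (faults so far: 3)
  step 7: ref 1 -> HIT, frames=[2,1,5,-] (faults so far: 3)
  step 8: ref 6 -> FAULT, frames=[2,1,5,6] (faults so far: 4)
  step 9: ref 3 -> FAULT, evict 2, frames=[3,1,5,6] (faults so far: 5)
  step 10: ref 6 -> HIT, frames=[3,1,5,6] (faults so far: 5)
  step 11: ref 2 -> FAULT, evict 5, frames=[3,1,2,6] (faults so far: 6)
  step 12: ref 6 -> HIT, frames=[3,1,2,6] (faults so far: 6)
  LRU total faults: 6
--- Optimal ---
  step 0: ref 2 -> FAULT, frames=[2,-,-,-] (faults so far: 1)
  step 1: ref 2 -> HIT, frames=[2,-,-,-] (faults so far: 1)
  step 2: ref 2 -> HIT, frames=[2,-,-,-] (faults so far: 1)
  step 3: ref 2 -> HIT, frames=[2,-,-,-] (faults so far: 1)
  step 4: ref 2 -> HIT, frames=[2,-,-,-] (faults so far: 1)
  step 5: ref 1 -> FAULT, frames=[2,1,-,-] (faults so far: 2)
  step 6: ref 5 -> FAULT, frames=[2,1,5,-] (faults so far: 3)
  step 7: ref 1 -> HIT, frames=[2,1,5,-] (faults so far: 3)
  step 8: ref 6 -> FAULT, frames=[2,1,5,6] (faults so far: 4)
  step 9: ref 3 -> FAULT, evict 1, frames=[2,3,5,6] (faults so far: 5)
  step 10: ref 6 -> HIT, frames=[2,3,5,6] (faults so far: 5)
  step 11: ref 2 -> HIT, frames=[2,3,5,6] (faults so far: 5)
  step 12: ref 6 -> HIT, frames=[2,3,5,6] (faults so far: 5)
  Optimal total faults: 5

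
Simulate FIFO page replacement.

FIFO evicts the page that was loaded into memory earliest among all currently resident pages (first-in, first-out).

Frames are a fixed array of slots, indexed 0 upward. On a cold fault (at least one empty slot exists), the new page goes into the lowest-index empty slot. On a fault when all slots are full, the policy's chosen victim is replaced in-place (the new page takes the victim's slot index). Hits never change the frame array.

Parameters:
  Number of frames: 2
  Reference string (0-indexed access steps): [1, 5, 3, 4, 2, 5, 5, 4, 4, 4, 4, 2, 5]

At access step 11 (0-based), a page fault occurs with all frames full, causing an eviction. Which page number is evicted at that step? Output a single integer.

Answer: 5

Derivation:
Step 0: ref 1 -> FAULT, frames=[1,-]
Step 1: ref 5 -> FAULT, frames=[1,5]
Step 2: ref 3 -> FAULT, evict 1, frames=[3,5]
Step 3: ref 4 -> FAULT, evict 5, frames=[3,4]
Step 4: ref 2 -> FAULT, evict 3, frames=[2,4]
Step 5: ref 5 -> FAULT, evict 4, frames=[2,5]
Step 6: ref 5 -> HIT, frames=[2,5]
Step 7: ref 4 -> FAULT, evict 2, frames=[4,5]
Step 8: ref 4 -> HIT, frames=[4,5]
Step 9: ref 4 -> HIT, frames=[4,5]
Step 10: ref 4 -> HIT, frames=[4,5]
Step 11: ref 2 -> FAULT, evict 5, frames=[4,2]
At step 11: evicted page 5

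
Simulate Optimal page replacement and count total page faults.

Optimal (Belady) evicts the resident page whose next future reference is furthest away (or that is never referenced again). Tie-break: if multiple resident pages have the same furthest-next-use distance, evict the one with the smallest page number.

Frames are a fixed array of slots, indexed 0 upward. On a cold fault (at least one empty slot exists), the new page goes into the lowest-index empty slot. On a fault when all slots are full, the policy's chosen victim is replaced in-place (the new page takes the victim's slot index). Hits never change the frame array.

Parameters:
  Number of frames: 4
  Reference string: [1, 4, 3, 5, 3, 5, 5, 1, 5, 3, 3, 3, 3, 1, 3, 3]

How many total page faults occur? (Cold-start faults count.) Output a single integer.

Step 0: ref 1 → FAULT, frames=[1,-,-,-]
Step 1: ref 4 → FAULT, frames=[1,4,-,-]
Step 2: ref 3 → FAULT, frames=[1,4,3,-]
Step 3: ref 5 → FAULT, frames=[1,4,3,5]
Step 4: ref 3 → HIT, frames=[1,4,3,5]
Step 5: ref 5 → HIT, frames=[1,4,3,5]
Step 6: ref 5 → HIT, frames=[1,4,3,5]
Step 7: ref 1 → HIT, frames=[1,4,3,5]
Step 8: ref 5 → HIT, frames=[1,4,3,5]
Step 9: ref 3 → HIT, frames=[1,4,3,5]
Step 10: ref 3 → HIT, frames=[1,4,3,5]
Step 11: ref 3 → HIT, frames=[1,4,3,5]
Step 12: ref 3 → HIT, frames=[1,4,3,5]
Step 13: ref 1 → HIT, frames=[1,4,3,5]
Step 14: ref 3 → HIT, frames=[1,4,3,5]
Step 15: ref 3 → HIT, frames=[1,4,3,5]
Total faults: 4

Answer: 4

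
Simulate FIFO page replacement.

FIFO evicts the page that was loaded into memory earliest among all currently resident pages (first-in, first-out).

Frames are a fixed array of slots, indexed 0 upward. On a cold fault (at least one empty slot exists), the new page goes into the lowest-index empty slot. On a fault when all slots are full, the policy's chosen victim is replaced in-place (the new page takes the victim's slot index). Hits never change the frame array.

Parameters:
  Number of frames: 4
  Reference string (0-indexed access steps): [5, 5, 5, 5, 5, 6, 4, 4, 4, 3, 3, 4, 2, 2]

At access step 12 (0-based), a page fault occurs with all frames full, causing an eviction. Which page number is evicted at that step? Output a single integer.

Answer: 5

Derivation:
Step 0: ref 5 -> FAULT, frames=[5,-,-,-]
Step 1: ref 5 -> HIT, frames=[5,-,-,-]
Step 2: ref 5 -> HIT, frames=[5,-,-,-]
Step 3: ref 5 -> HIT, frames=[5,-,-,-]
Step 4: ref 5 -> HIT, frames=[5,-,-,-]
Step 5: ref 6 -> FAULT, frames=[5,6,-,-]
Step 6: ref 4 -> FAULT, frames=[5,6,4,-]
Step 7: ref 4 -> HIT, frames=[5,6,4,-]
Step 8: ref 4 -> HIT, frames=[5,6,4,-]
Step 9: ref 3 -> FAULT, frames=[5,6,4,3]
Step 10: ref 3 -> HIT, frames=[5,6,4,3]
Step 11: ref 4 -> HIT, frames=[5,6,4,3]
Step 12: ref 2 -> FAULT, evict 5, frames=[2,6,4,3]
At step 12: evicted page 5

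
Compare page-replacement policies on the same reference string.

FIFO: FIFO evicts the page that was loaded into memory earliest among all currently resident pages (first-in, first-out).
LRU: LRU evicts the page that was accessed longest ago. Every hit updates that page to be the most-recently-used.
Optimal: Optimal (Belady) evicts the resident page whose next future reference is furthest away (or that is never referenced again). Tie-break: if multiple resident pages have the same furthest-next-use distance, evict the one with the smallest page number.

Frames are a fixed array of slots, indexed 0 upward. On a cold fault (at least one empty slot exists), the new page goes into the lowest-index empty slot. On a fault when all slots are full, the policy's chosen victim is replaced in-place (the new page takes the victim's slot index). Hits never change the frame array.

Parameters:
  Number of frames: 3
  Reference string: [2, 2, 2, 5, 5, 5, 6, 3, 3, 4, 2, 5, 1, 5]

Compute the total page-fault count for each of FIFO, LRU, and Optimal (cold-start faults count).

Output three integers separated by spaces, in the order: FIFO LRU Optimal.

--- FIFO ---
  step 0: ref 2 -> FAULT, frames=[2,-,-] (faults so far: 1)
  step 1: ref 2 -> HIT, frames=[2,-,-] (faults so far: 1)
  step 2: ref 2 -> HIT, frames=[2,-,-] (faults so far: 1)
  step 3: ref 5 -> FAULT, frames=[2,5,-] (faults so far: 2)
  step 4: ref 5 -> HIT, frames=[2,5,-] (faults so far: 2)
  step 5: ref 5 -> HIT, frames=[2,5,-] (faults so far: 2)
  step 6: ref 6 -> FAULT, frames=[2,5,6] (faults so far: 3)
  step 7: ref 3 -> FAULT, evict 2, frames=[3,5,6] (faults so far: 4)
  step 8: ref 3 -> HIT, frames=[3,5,6] (faults so far: 4)
  step 9: ref 4 -> FAULT, evict 5, frames=[3,4,6] (faults so far: 5)
  step 10: ref 2 -> FAULT, evict 6, frames=[3,4,2] (faults so far: 6)
  step 11: ref 5 -> FAULT, evict 3, frames=[5,4,2] (faults so far: 7)
  step 12: ref 1 -> FAULT, evict 4, frames=[5,1,2] (faults so far: 8)
  step 13: ref 5 -> HIT, frames=[5,1,2] (faults so far: 8)
  FIFO total faults: 8
--- LRU ---
  step 0: ref 2 -> FAULT, frames=[2,-,-] (faults so far: 1)
  step 1: ref 2 -> HIT, frames=[2,-,-] (faults so far: 1)
  step 2: ref 2 -> HIT, frames=[2,-,-] (faults so far: 1)
  step 3: ref 5 -> FAULT, frames=[2,5,-] (faults so far: 2)
  step 4: ref 5 -> HIT, frames=[2,5,-] (faults so far: 2)
  step 5: ref 5 -> HIT, frames=[2,5,-] (faults so far: 2)
  step 6: ref 6 -> FAULT, frames=[2,5,6] (faults so far: 3)
  step 7: ref 3 -> FAULT, evict 2, frames=[3,5,6] (faults so far: 4)
  step 8: ref 3 -> HIT, frames=[3,5,6] (faults so far: 4)
  step 9: ref 4 -> FAULT, evict 5, frames=[3,4,6] (faults so far: 5)
  step 10: ref 2 -> FAULT, evict 6, frames=[3,4,2] (faults so far: 6)
  step 11: ref 5 -> FAULT, evict 3, frames=[5,4,2] (faults so far: 7)
  step 12: ref 1 -> FAULT, evict 4, frames=[5,1,2] (faults so far: 8)
  step 13: ref 5 -> HIT, frames=[5,1,2] (faults so far: 8)
  LRU total faults: 8
--- Optimal ---
  step 0: ref 2 -> FAULT, frames=[2,-,-] (faults so far: 1)
  step 1: ref 2 -> HIT, frames=[2,-,-] (faults so far: 1)
  step 2: ref 2 -> HIT, frames=[2,-,-] (faults so far: 1)
  step 3: ref 5 -> FAULT, frames=[2,5,-] (faults so far: 2)
  step 4: ref 5 -> HIT, frames=[2,5,-] (faults so far: 2)
  step 5: ref 5 -> HIT, frames=[2,5,-] (faults so far: 2)
  step 6: ref 6 -> FAULT, frames=[2,5,6] (faults so far: 3)
  step 7: ref 3 -> FAULT, evict 6, frames=[2,5,3] (faults so far: 4)
  step 8: ref 3 -> HIT, frames=[2,5,3] (faults so far: 4)
  step 9: ref 4 -> FAULT, evict 3, frames=[2,5,4] (faults so far: 5)
  step 10: ref 2 -> HIT, frames=[2,5,4] (faults so far: 5)
  step 11: ref 5 -> HIT, frames=[2,5,4] (faults so far: 5)
  step 12: ref 1 -> FAULT, evict 2, frames=[1,5,4] (faults so far: 6)
  step 13: ref 5 -> HIT, frames=[1,5,4] (faults so far: 6)
  Optimal total faults: 6

Answer: 8 8 6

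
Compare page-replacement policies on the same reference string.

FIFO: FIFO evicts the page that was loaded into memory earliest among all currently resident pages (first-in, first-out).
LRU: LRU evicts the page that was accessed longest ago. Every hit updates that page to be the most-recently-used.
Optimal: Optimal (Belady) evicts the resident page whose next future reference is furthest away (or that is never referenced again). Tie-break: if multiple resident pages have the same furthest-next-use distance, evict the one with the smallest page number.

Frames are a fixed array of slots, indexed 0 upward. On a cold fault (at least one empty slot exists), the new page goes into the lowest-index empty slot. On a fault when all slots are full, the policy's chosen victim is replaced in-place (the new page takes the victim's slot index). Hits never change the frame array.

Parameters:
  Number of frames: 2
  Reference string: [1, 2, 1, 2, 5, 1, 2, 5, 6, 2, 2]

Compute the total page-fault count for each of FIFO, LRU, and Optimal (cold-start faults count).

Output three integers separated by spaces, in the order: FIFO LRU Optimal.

Answer: 8 8 5

Derivation:
--- FIFO ---
  step 0: ref 1 -> FAULT, frames=[1,-] (faults so far: 1)
  step 1: ref 2 -> FAULT, frames=[1,2] (faults so far: 2)
  step 2: ref 1 -> HIT, frames=[1,2] (faults so far: 2)
  step 3: ref 2 -> HIT, frames=[1,2] (faults so far: 2)
  step 4: ref 5 -> FAULT, evict 1, frames=[5,2] (faults so far: 3)
  step 5: ref 1 -> FAULT, evict 2, frames=[5,1] (faults so far: 4)
  step 6: ref 2 -> FAULT, evict 5, frames=[2,1] (faults so far: 5)
  step 7: ref 5 -> FAULT, evict 1, frames=[2,5] (faults so far: 6)
  step 8: ref 6 -> FAULT, evict 2, frames=[6,5] (faults so far: 7)
  step 9: ref 2 -> FAULT, evict 5, frames=[6,2] (faults so far: 8)
  step 10: ref 2 -> HIT, frames=[6,2] (faults so far: 8)
  FIFO total faults: 8
--- LRU ---
  step 0: ref 1 -> FAULT, frames=[1,-] (faults so far: 1)
  step 1: ref 2 -> FAULT, frames=[1,2] (faults so far: 2)
  step 2: ref 1 -> HIT, frames=[1,2] (faults so far: 2)
  step 3: ref 2 -> HIT, frames=[1,2] (faults so far: 2)
  step 4: ref 5 -> FAULT, evict 1, frames=[5,2] (faults so far: 3)
  step 5: ref 1 -> FAULT, evict 2, frames=[5,1] (faults so far: 4)
  step 6: ref 2 -> FAULT, evict 5, frames=[2,1] (faults so far: 5)
  step 7: ref 5 -> FAULT, evict 1, frames=[2,5] (faults so far: 6)
  step 8: ref 6 -> FAULT, evict 2, frames=[6,5] (faults so far: 7)
  step 9: ref 2 -> FAULT, evict 5, frames=[6,2] (faults so far: 8)
  step 10: ref 2 -> HIT, frames=[6,2] (faults so far: 8)
  LRU total faults: 8
--- Optimal ---
  step 0: ref 1 -> FAULT, frames=[1,-] (faults so far: 1)
  step 1: ref 2 -> FAULT, frames=[1,2] (faults so far: 2)
  step 2: ref 1 -> HIT, frames=[1,2] (faults so far: 2)
  step 3: ref 2 -> HIT, frames=[1,2] (faults so far: 2)
  step 4: ref 5 -> FAULT, evict 2, frames=[1,5] (faults so far: 3)
  step 5: ref 1 -> HIT, frames=[1,5] (faults so far: 3)
  step 6: ref 2 -> FAULT, evict 1, frames=[2,5] (faults so far: 4)
  step 7: ref 5 -> HIT, frames=[2,5] (faults so far: 4)
  step 8: ref 6 -> FAULT, evict 5, frames=[2,6] (faults so far: 5)
  step 9: ref 2 -> HIT, frames=[2,6] (faults so far: 5)
  step 10: ref 2 -> HIT, frames=[2,6] (faults so far: 5)
  Optimal total faults: 5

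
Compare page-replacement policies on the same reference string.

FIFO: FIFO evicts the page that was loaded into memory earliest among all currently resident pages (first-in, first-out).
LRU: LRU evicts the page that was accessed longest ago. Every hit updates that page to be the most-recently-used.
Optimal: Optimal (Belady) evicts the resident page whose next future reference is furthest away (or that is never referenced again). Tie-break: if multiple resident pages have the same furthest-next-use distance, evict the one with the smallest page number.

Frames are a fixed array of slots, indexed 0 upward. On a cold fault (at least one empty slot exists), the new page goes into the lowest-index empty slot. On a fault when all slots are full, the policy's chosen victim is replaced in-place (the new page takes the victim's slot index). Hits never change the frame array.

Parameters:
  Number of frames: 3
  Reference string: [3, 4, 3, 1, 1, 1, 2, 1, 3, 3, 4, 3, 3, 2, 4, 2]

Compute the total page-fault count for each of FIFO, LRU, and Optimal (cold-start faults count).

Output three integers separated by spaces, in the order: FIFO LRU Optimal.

--- FIFO ---
  step 0: ref 3 -> FAULT, frames=[3,-,-] (faults so far: 1)
  step 1: ref 4 -> FAULT, frames=[3,4,-] (faults so far: 2)
  step 2: ref 3 -> HIT, frames=[3,4,-] (faults so far: 2)
  step 3: ref 1 -> FAULT, frames=[3,4,1] (faults so far: 3)
  step 4: ref 1 -> HIT, frames=[3,4,1] (faults so far: 3)
  step 5: ref 1 -> HIT, frames=[3,4,1] (faults so far: 3)
  step 6: ref 2 -> FAULT, evict 3, frames=[2,4,1] (faults so far: 4)
  step 7: ref 1 -> HIT, frames=[2,4,1] (faults so far: 4)
  step 8: ref 3 -> FAULT, evict 4, frames=[2,3,1] (faults so far: 5)
  step 9: ref 3 -> HIT, frames=[2,3,1] (faults so far: 5)
  step 10: ref 4 -> FAULT, evict 1, frames=[2,3,4] (faults so far: 6)
  step 11: ref 3 -> HIT, frames=[2,3,4] (faults so far: 6)
  step 12: ref 3 -> HIT, frames=[2,3,4] (faults so far: 6)
  step 13: ref 2 -> HIT, frames=[2,3,4] (faults so far: 6)
  step 14: ref 4 -> HIT, frames=[2,3,4] (faults so far: 6)
  step 15: ref 2 -> HIT, frames=[2,3,4] (faults so far: 6)
  FIFO total faults: 6
--- LRU ---
  step 0: ref 3 -> FAULT, frames=[3,-,-] (faults so far: 1)
  step 1: ref 4 -> FAULT, frames=[3,4,-] (faults so far: 2)
  step 2: ref 3 -> HIT, frames=[3,4,-] (faults so far: 2)
  step 3: ref 1 -> FAULT, frames=[3,4,1] (faults so far: 3)
  step 4: ref 1 -> HIT, frames=[3,4,1] (faults so far: 3)
  step 5: ref 1 -> HIT, frames=[3,4,1] (faults so far: 3)
  step 6: ref 2 -> FAULT, evict 4, frames=[3,2,1] (faults so far: 4)
  step 7: ref 1 -> HIT, frames=[3,2,1] (faults so far: 4)
  step 8: ref 3 -> HIT, frames=[3,2,1] (faults so far: 4)
  step 9: ref 3 -> HIT, frames=[3,2,1] (faults so far: 4)
  step 10: ref 4 -> FAULT, evict 2, frames=[3,4,1] (faults so far: 5)
  step 11: ref 3 -> HIT, frames=[3,4,1] (faults so far: 5)
  step 12: ref 3 -> HIT, frames=[3,4,1] (faults so far: 5)
  step 13: ref 2 -> FAULT, evict 1, frames=[3,4,2] (faults so far: 6)
  step 14: ref 4 -> HIT, frames=[3,4,2] (faults so far: 6)
  step 15: ref 2 -> HIT, frames=[3,4,2] (faults so far: 6)
  LRU total faults: 6
--- Optimal ---
  step 0: ref 3 -> FAULT, frames=[3,-,-] (faults so far: 1)
  step 1: ref 4 -> FAULT, frames=[3,4,-] (faults so far: 2)
  step 2: ref 3 -> HIT, frames=[3,4,-] (faults so far: 2)
  step 3: ref 1 -> FAULT, frames=[3,4,1] (faults so far: 3)
  step 4: ref 1 -> HIT, frames=[3,4,1] (faults so far: 3)
  step 5: ref 1 -> HIT, frames=[3,4,1] (faults so far: 3)
  step 6: ref 2 -> FAULT, evict 4, frames=[3,2,1] (faults so far: 4)
  step 7: ref 1 -> HIT, frames=[3,2,1] (faults so far: 4)
  step 8: ref 3 -> HIT, frames=[3,2,1] (faults so far: 4)
  step 9: ref 3 -> HIT, frames=[3,2,1] (faults so far: 4)
  step 10: ref 4 -> FAULT, evict 1, frames=[3,2,4] (faults so far: 5)
  step 11: ref 3 -> HIT, frames=[3,2,4] (faults so far: 5)
  step 12: ref 3 -> HIT, frames=[3,2,4] (faults so far: 5)
  step 13: ref 2 -> HIT, frames=[3,2,4] (faults so far: 5)
  step 14: ref 4 -> HIT, frames=[3,2,4] (faults so far: 5)
  step 15: ref 2 -> HIT, frames=[3,2,4] (faults so far: 5)
  Optimal total faults: 5

Answer: 6 6 5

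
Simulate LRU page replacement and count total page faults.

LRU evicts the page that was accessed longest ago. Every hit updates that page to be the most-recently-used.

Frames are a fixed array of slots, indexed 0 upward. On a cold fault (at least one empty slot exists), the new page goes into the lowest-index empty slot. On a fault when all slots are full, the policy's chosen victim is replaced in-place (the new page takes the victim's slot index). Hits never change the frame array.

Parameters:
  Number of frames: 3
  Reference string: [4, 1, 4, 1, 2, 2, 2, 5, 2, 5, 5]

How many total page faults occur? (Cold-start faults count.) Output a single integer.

Step 0: ref 4 → FAULT, frames=[4,-,-]
Step 1: ref 1 → FAULT, frames=[4,1,-]
Step 2: ref 4 → HIT, frames=[4,1,-]
Step 3: ref 1 → HIT, frames=[4,1,-]
Step 4: ref 2 → FAULT, frames=[4,1,2]
Step 5: ref 2 → HIT, frames=[4,1,2]
Step 6: ref 2 → HIT, frames=[4,1,2]
Step 7: ref 5 → FAULT (evict 4), frames=[5,1,2]
Step 8: ref 2 → HIT, frames=[5,1,2]
Step 9: ref 5 → HIT, frames=[5,1,2]
Step 10: ref 5 → HIT, frames=[5,1,2]
Total faults: 4

Answer: 4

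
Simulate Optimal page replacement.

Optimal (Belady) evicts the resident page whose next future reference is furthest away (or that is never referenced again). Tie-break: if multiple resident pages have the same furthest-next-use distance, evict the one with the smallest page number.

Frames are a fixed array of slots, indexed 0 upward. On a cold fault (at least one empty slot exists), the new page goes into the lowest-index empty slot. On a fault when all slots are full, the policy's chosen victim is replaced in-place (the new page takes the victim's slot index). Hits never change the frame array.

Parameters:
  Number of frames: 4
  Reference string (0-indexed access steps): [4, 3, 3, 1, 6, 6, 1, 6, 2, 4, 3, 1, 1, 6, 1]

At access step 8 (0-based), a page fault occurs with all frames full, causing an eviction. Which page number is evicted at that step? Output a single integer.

Answer: 6

Derivation:
Step 0: ref 4 -> FAULT, frames=[4,-,-,-]
Step 1: ref 3 -> FAULT, frames=[4,3,-,-]
Step 2: ref 3 -> HIT, frames=[4,3,-,-]
Step 3: ref 1 -> FAULT, frames=[4,3,1,-]
Step 4: ref 6 -> FAULT, frames=[4,3,1,6]
Step 5: ref 6 -> HIT, frames=[4,3,1,6]
Step 6: ref 1 -> HIT, frames=[4,3,1,6]
Step 7: ref 6 -> HIT, frames=[4,3,1,6]
Step 8: ref 2 -> FAULT, evict 6, frames=[4,3,1,2]
At step 8: evicted page 6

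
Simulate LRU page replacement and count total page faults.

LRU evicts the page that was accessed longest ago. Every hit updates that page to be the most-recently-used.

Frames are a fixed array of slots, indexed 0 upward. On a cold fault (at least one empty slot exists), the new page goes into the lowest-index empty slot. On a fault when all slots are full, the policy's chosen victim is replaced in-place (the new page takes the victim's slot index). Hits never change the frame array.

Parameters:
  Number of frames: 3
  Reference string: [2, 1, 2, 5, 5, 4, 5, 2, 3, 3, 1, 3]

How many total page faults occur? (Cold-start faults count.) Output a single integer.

Answer: 6

Derivation:
Step 0: ref 2 → FAULT, frames=[2,-,-]
Step 1: ref 1 → FAULT, frames=[2,1,-]
Step 2: ref 2 → HIT, frames=[2,1,-]
Step 3: ref 5 → FAULT, frames=[2,1,5]
Step 4: ref 5 → HIT, frames=[2,1,5]
Step 5: ref 4 → FAULT (evict 1), frames=[2,4,5]
Step 6: ref 5 → HIT, frames=[2,4,5]
Step 7: ref 2 → HIT, frames=[2,4,5]
Step 8: ref 3 → FAULT (evict 4), frames=[2,3,5]
Step 9: ref 3 → HIT, frames=[2,3,5]
Step 10: ref 1 → FAULT (evict 5), frames=[2,3,1]
Step 11: ref 3 → HIT, frames=[2,3,1]
Total faults: 6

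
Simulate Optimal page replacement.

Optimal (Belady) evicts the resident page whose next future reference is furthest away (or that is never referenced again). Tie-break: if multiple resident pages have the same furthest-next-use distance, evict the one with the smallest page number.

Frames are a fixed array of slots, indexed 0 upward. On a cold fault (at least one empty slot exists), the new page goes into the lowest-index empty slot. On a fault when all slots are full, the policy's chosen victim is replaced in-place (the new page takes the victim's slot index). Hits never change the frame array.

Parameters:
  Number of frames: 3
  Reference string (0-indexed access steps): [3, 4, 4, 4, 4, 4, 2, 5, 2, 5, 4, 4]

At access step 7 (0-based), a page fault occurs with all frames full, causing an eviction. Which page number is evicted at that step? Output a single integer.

Step 0: ref 3 -> FAULT, frames=[3,-,-]
Step 1: ref 4 -> FAULT, frames=[3,4,-]
Step 2: ref 4 -> HIT, frames=[3,4,-]
Step 3: ref 4 -> HIT, frames=[3,4,-]
Step 4: ref 4 -> HIT, frames=[3,4,-]
Step 5: ref 4 -> HIT, frames=[3,4,-]
Step 6: ref 2 -> FAULT, frames=[3,4,2]
Step 7: ref 5 -> FAULT, evict 3, frames=[5,4,2]
At step 7: evicted page 3

Answer: 3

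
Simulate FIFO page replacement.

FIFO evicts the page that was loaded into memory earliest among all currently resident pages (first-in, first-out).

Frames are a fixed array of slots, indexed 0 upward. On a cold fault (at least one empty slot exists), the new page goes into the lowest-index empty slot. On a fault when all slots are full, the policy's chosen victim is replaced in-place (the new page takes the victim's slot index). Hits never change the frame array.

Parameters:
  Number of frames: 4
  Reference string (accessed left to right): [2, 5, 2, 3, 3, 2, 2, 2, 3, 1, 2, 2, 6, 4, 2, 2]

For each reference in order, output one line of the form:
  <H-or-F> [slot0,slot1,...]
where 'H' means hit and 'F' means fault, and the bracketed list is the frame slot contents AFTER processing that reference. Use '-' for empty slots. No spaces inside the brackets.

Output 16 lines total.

F [2,-,-,-]
F [2,5,-,-]
H [2,5,-,-]
F [2,5,3,-]
H [2,5,3,-]
H [2,5,3,-]
H [2,5,3,-]
H [2,5,3,-]
H [2,5,3,-]
F [2,5,3,1]
H [2,5,3,1]
H [2,5,3,1]
F [6,5,3,1]
F [6,4,3,1]
F [6,4,2,1]
H [6,4,2,1]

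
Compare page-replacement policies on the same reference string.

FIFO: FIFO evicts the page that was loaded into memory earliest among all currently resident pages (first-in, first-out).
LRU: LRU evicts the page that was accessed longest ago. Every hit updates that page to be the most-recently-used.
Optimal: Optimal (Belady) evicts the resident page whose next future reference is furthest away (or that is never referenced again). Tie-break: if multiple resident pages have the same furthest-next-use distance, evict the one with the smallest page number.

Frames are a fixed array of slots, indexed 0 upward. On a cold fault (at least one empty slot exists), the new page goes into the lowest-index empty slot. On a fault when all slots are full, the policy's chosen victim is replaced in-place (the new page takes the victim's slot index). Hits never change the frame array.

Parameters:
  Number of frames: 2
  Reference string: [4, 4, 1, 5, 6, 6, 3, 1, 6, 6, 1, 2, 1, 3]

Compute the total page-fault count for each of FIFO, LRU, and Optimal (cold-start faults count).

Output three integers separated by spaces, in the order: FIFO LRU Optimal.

Answer: 10 9 8

Derivation:
--- FIFO ---
  step 0: ref 4 -> FAULT, frames=[4,-] (faults so far: 1)
  step 1: ref 4 -> HIT, frames=[4,-] (faults so far: 1)
  step 2: ref 1 -> FAULT, frames=[4,1] (faults so far: 2)
  step 3: ref 5 -> FAULT, evict 4, frames=[5,1] (faults so far: 3)
  step 4: ref 6 -> FAULT, evict 1, frames=[5,6] (faults so far: 4)
  step 5: ref 6 -> HIT, frames=[5,6] (faults so far: 4)
  step 6: ref 3 -> FAULT, evict 5, frames=[3,6] (faults so far: 5)
  step 7: ref 1 -> FAULT, evict 6, frames=[3,1] (faults so far: 6)
  step 8: ref 6 -> FAULT, evict 3, frames=[6,1] (faults so far: 7)
  step 9: ref 6 -> HIT, frames=[6,1] (faults so far: 7)
  step 10: ref 1 -> HIT, frames=[6,1] (faults so far: 7)
  step 11: ref 2 -> FAULT, evict 1, frames=[6,2] (faults so far: 8)
  step 12: ref 1 -> FAULT, evict 6, frames=[1,2] (faults so far: 9)
  step 13: ref 3 -> FAULT, evict 2, frames=[1,3] (faults so far: 10)
  FIFO total faults: 10
--- LRU ---
  step 0: ref 4 -> FAULT, frames=[4,-] (faults so far: 1)
  step 1: ref 4 -> HIT, frames=[4,-] (faults so far: 1)
  step 2: ref 1 -> FAULT, frames=[4,1] (faults so far: 2)
  step 3: ref 5 -> FAULT, evict 4, frames=[5,1] (faults so far: 3)
  step 4: ref 6 -> FAULT, evict 1, frames=[5,6] (faults so far: 4)
  step 5: ref 6 -> HIT, frames=[5,6] (faults so far: 4)
  step 6: ref 3 -> FAULT, evict 5, frames=[3,6] (faults so far: 5)
  step 7: ref 1 -> FAULT, evict 6, frames=[3,1] (faults so far: 6)
  step 8: ref 6 -> FAULT, evict 3, frames=[6,1] (faults so far: 7)
  step 9: ref 6 -> HIT, frames=[6,1] (faults so far: 7)
  step 10: ref 1 -> HIT, frames=[6,1] (faults so far: 7)
  step 11: ref 2 -> FAULT, evict 6, frames=[2,1] (faults so far: 8)
  step 12: ref 1 -> HIT, frames=[2,1] (faults so far: 8)
  step 13: ref 3 -> FAULT, evict 2, frames=[3,1] (faults so far: 9)
  LRU total faults: 9
--- Optimal ---
  step 0: ref 4 -> FAULT, frames=[4,-] (faults so far: 1)
  step 1: ref 4 -> HIT, frames=[4,-] (faults so far: 1)
  step 2: ref 1 -> FAULT, frames=[4,1] (faults so far: 2)
  step 3: ref 5 -> FAULT, evict 4, frames=[5,1] (faults so far: 3)
  step 4: ref 6 -> FAULT, evict 5, frames=[6,1] (faults so far: 4)
  step 5: ref 6 -> HIT, frames=[6,1] (faults so far: 4)
  step 6: ref 3 -> FAULT, evict 6, frames=[3,1] (faults so far: 5)
  step 7: ref 1 -> HIT, frames=[3,1] (faults so far: 5)
  step 8: ref 6 -> FAULT, evict 3, frames=[6,1] (faults so far: 6)
  step 9: ref 6 -> HIT, frames=[6,1] (faults so far: 6)
  step 10: ref 1 -> HIT, frames=[6,1] (faults so far: 6)
  step 11: ref 2 -> FAULT, evict 6, frames=[2,1] (faults so far: 7)
  step 12: ref 1 -> HIT, frames=[2,1] (faults so far: 7)
  step 13: ref 3 -> FAULT, evict 1, frames=[2,3] (faults so far: 8)
  Optimal total faults: 8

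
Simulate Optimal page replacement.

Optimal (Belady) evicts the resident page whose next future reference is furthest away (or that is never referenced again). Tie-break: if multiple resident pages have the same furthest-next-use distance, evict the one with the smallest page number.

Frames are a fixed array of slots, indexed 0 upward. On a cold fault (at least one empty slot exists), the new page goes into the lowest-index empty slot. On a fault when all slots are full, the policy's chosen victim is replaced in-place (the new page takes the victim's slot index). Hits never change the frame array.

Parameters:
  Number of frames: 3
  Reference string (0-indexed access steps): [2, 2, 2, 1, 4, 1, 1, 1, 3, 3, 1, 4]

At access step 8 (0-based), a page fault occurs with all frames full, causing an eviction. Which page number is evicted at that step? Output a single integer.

Answer: 2

Derivation:
Step 0: ref 2 -> FAULT, frames=[2,-,-]
Step 1: ref 2 -> HIT, frames=[2,-,-]
Step 2: ref 2 -> HIT, frames=[2,-,-]
Step 3: ref 1 -> FAULT, frames=[2,1,-]
Step 4: ref 4 -> FAULT, frames=[2,1,4]
Step 5: ref 1 -> HIT, frames=[2,1,4]
Step 6: ref 1 -> HIT, frames=[2,1,4]
Step 7: ref 1 -> HIT, frames=[2,1,4]
Step 8: ref 3 -> FAULT, evict 2, frames=[3,1,4]
At step 8: evicted page 2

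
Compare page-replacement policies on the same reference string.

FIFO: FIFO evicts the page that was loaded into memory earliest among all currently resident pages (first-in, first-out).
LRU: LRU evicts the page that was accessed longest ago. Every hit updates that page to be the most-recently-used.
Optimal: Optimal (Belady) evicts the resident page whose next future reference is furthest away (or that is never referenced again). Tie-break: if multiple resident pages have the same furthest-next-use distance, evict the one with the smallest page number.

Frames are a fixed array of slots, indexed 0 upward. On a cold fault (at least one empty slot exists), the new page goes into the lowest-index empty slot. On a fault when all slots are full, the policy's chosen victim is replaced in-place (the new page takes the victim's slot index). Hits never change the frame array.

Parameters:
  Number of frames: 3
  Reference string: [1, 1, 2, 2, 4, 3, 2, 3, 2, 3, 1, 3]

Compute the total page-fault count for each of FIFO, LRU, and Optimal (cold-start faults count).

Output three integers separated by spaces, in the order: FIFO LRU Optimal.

Answer: 5 5 4

Derivation:
--- FIFO ---
  step 0: ref 1 -> FAULT, frames=[1,-,-] (faults so far: 1)
  step 1: ref 1 -> HIT, frames=[1,-,-] (faults so far: 1)
  step 2: ref 2 -> FAULT, frames=[1,2,-] (faults so far: 2)
  step 3: ref 2 -> HIT, frames=[1,2,-] (faults so far: 2)
  step 4: ref 4 -> FAULT, frames=[1,2,4] (faults so far: 3)
  step 5: ref 3 -> FAULT, evict 1, frames=[3,2,4] (faults so far: 4)
  step 6: ref 2 -> HIT, frames=[3,2,4] (faults so far: 4)
  step 7: ref 3 -> HIT, frames=[3,2,4] (faults so far: 4)
  step 8: ref 2 -> HIT, frames=[3,2,4] (faults so far: 4)
  step 9: ref 3 -> HIT, frames=[3,2,4] (faults so far: 4)
  step 10: ref 1 -> FAULT, evict 2, frames=[3,1,4] (faults so far: 5)
  step 11: ref 3 -> HIT, frames=[3,1,4] (faults so far: 5)
  FIFO total faults: 5
--- LRU ---
  step 0: ref 1 -> FAULT, frames=[1,-,-] (faults so far: 1)
  step 1: ref 1 -> HIT, frames=[1,-,-] (faults so far: 1)
  step 2: ref 2 -> FAULT, frames=[1,2,-] (faults so far: 2)
  step 3: ref 2 -> HIT, frames=[1,2,-] (faults so far: 2)
  step 4: ref 4 -> FAULT, frames=[1,2,4] (faults so far: 3)
  step 5: ref 3 -> FAULT, evict 1, frames=[3,2,4] (faults so far: 4)
  step 6: ref 2 -> HIT, frames=[3,2,4] (faults so far: 4)
  step 7: ref 3 -> HIT, frames=[3,2,4] (faults so far: 4)
  step 8: ref 2 -> HIT, frames=[3,2,4] (faults so far: 4)
  step 9: ref 3 -> HIT, frames=[3,2,4] (faults so far: 4)
  step 10: ref 1 -> FAULT, evict 4, frames=[3,2,1] (faults so far: 5)
  step 11: ref 3 -> HIT, frames=[3,2,1] (faults so far: 5)
  LRU total faults: 5
--- Optimal ---
  step 0: ref 1 -> FAULT, frames=[1,-,-] (faults so far: 1)
  step 1: ref 1 -> HIT, frames=[1,-,-] (faults so far: 1)
  step 2: ref 2 -> FAULT, frames=[1,2,-] (faults so far: 2)
  step 3: ref 2 -> HIT, frames=[1,2,-] (faults so far: 2)
  step 4: ref 4 -> FAULT, frames=[1,2,4] (faults so far: 3)
  step 5: ref 3 -> FAULT, evict 4, frames=[1,2,3] (faults so far: 4)
  step 6: ref 2 -> HIT, frames=[1,2,3] (faults so far: 4)
  step 7: ref 3 -> HIT, frames=[1,2,3] (faults so far: 4)
  step 8: ref 2 -> HIT, frames=[1,2,3] (faults so far: 4)
  step 9: ref 3 -> HIT, frames=[1,2,3] (faults so far: 4)
  step 10: ref 1 -> HIT, frames=[1,2,3] (faults so far: 4)
  step 11: ref 3 -> HIT, frames=[1,2,3] (faults so far: 4)
  Optimal total faults: 4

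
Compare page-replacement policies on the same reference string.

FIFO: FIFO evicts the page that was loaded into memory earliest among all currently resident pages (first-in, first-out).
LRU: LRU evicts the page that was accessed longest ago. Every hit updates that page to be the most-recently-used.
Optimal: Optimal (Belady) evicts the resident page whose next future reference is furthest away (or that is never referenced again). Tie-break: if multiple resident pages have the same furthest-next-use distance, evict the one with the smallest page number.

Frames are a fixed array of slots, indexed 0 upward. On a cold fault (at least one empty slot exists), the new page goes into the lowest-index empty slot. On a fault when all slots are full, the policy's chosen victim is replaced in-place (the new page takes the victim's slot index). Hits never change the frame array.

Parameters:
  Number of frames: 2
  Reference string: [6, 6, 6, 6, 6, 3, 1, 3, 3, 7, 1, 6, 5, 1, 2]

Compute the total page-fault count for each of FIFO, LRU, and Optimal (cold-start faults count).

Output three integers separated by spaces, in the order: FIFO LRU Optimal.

--- FIFO ---
  step 0: ref 6 -> FAULT, frames=[6,-] (faults so far: 1)
  step 1: ref 6 -> HIT, frames=[6,-] (faults so far: 1)
  step 2: ref 6 -> HIT, frames=[6,-] (faults so far: 1)
  step 3: ref 6 -> HIT, frames=[6,-] (faults so far: 1)
  step 4: ref 6 -> HIT, frames=[6,-] (faults so far: 1)
  step 5: ref 3 -> FAULT, frames=[6,3] (faults so far: 2)
  step 6: ref 1 -> FAULT, evict 6, frames=[1,3] (faults so far: 3)
  step 7: ref 3 -> HIT, frames=[1,3] (faults so far: 3)
  step 8: ref 3 -> HIT, frames=[1,3] (faults so far: 3)
  step 9: ref 7 -> FAULT, evict 3, frames=[1,7] (faults so far: 4)
  step 10: ref 1 -> HIT, frames=[1,7] (faults so far: 4)
  step 11: ref 6 -> FAULT, evict 1, frames=[6,7] (faults so far: 5)
  step 12: ref 5 -> FAULT, evict 7, frames=[6,5] (faults so far: 6)
  step 13: ref 1 -> FAULT, evict 6, frames=[1,5] (faults so far: 7)
  step 14: ref 2 -> FAULT, evict 5, frames=[1,2] (faults so far: 8)
  FIFO total faults: 8
--- LRU ---
  step 0: ref 6 -> FAULT, frames=[6,-] (faults so far: 1)
  step 1: ref 6 -> HIT, frames=[6,-] (faults so far: 1)
  step 2: ref 6 -> HIT, frames=[6,-] (faults so far: 1)
  step 3: ref 6 -> HIT, frames=[6,-] (faults so far: 1)
  step 4: ref 6 -> HIT, frames=[6,-] (faults so far: 1)
  step 5: ref 3 -> FAULT, frames=[6,3] (faults so far: 2)
  step 6: ref 1 -> FAULT, evict 6, frames=[1,3] (faults so far: 3)
  step 7: ref 3 -> HIT, frames=[1,3] (faults so far: 3)
  step 8: ref 3 -> HIT, frames=[1,3] (faults so far: 3)
  step 9: ref 7 -> FAULT, evict 1, frames=[7,3] (faults so far: 4)
  step 10: ref 1 -> FAULT, evict 3, frames=[7,1] (faults so far: 5)
  step 11: ref 6 -> FAULT, evict 7, frames=[6,1] (faults so far: 6)
  step 12: ref 5 -> FAULT, evict 1, frames=[6,5] (faults so far: 7)
  step 13: ref 1 -> FAULT, evict 6, frames=[1,5] (faults so far: 8)
  step 14: ref 2 -> FAULT, evict 5, frames=[1,2] (faults so far: 9)
  LRU total faults: 9
--- Optimal ---
  step 0: ref 6 -> FAULT, frames=[6,-] (faults so far: 1)
  step 1: ref 6 -> HIT, frames=[6,-] (faults so far: 1)
  step 2: ref 6 -> HIT, frames=[6,-] (faults so far: 1)
  step 3: ref 6 -> HIT, frames=[6,-] (faults so far: 1)
  step 4: ref 6 -> HIT, frames=[6,-] (faults so far: 1)
  step 5: ref 3 -> FAULT, frames=[6,3] (faults so far: 2)
  step 6: ref 1 -> FAULT, evict 6, frames=[1,3] (faults so far: 3)
  step 7: ref 3 -> HIT, frames=[1,3] (faults so far: 3)
  step 8: ref 3 -> HIT, frames=[1,3] (faults so far: 3)
  step 9: ref 7 -> FAULT, evict 3, frames=[1,7] (faults so far: 4)
  step 10: ref 1 -> HIT, frames=[1,7] (faults so far: 4)
  step 11: ref 6 -> FAULT, evict 7, frames=[1,6] (faults so far: 5)
  step 12: ref 5 -> FAULT, evict 6, frames=[1,5] (faults so far: 6)
  step 13: ref 1 -> HIT, frames=[1,5] (faults so far: 6)
  step 14: ref 2 -> FAULT, evict 1, frames=[2,5] (faults so far: 7)
  Optimal total faults: 7

Answer: 8 9 7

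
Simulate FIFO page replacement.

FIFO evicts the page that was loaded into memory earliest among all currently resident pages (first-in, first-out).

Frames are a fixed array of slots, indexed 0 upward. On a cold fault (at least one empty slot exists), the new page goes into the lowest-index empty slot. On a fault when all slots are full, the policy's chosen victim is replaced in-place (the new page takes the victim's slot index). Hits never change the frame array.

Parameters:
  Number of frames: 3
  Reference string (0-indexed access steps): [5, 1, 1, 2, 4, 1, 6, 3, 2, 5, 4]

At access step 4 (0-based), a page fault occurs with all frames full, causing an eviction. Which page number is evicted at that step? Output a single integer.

Step 0: ref 5 -> FAULT, frames=[5,-,-]
Step 1: ref 1 -> FAULT, frames=[5,1,-]
Step 2: ref 1 -> HIT, frames=[5,1,-]
Step 3: ref 2 -> FAULT, frames=[5,1,2]
Step 4: ref 4 -> FAULT, evict 5, frames=[4,1,2]
At step 4: evicted page 5

Answer: 5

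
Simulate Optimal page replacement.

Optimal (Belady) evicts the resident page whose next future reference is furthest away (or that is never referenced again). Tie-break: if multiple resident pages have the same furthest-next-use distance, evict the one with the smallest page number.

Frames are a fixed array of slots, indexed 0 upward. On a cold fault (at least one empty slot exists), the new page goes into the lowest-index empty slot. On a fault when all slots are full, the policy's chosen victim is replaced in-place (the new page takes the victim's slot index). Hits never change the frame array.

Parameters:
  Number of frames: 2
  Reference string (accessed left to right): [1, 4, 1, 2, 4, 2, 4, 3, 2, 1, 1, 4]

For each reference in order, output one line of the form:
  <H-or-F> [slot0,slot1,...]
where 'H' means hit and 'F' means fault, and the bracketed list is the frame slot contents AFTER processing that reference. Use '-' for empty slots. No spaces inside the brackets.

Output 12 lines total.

F [1,-]
F [1,4]
H [1,4]
F [2,4]
H [2,4]
H [2,4]
H [2,4]
F [2,3]
H [2,3]
F [1,3]
H [1,3]
F [4,3]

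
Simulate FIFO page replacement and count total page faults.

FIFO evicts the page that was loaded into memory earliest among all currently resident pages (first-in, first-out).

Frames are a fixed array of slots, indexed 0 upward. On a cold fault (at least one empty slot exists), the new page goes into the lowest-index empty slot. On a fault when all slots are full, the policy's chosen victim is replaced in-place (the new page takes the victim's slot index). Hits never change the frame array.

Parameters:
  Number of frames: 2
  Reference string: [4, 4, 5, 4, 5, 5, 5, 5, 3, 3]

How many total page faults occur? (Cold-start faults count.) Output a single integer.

Answer: 3

Derivation:
Step 0: ref 4 → FAULT, frames=[4,-]
Step 1: ref 4 → HIT, frames=[4,-]
Step 2: ref 5 → FAULT, frames=[4,5]
Step 3: ref 4 → HIT, frames=[4,5]
Step 4: ref 5 → HIT, frames=[4,5]
Step 5: ref 5 → HIT, frames=[4,5]
Step 6: ref 5 → HIT, frames=[4,5]
Step 7: ref 5 → HIT, frames=[4,5]
Step 8: ref 3 → FAULT (evict 4), frames=[3,5]
Step 9: ref 3 → HIT, frames=[3,5]
Total faults: 3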